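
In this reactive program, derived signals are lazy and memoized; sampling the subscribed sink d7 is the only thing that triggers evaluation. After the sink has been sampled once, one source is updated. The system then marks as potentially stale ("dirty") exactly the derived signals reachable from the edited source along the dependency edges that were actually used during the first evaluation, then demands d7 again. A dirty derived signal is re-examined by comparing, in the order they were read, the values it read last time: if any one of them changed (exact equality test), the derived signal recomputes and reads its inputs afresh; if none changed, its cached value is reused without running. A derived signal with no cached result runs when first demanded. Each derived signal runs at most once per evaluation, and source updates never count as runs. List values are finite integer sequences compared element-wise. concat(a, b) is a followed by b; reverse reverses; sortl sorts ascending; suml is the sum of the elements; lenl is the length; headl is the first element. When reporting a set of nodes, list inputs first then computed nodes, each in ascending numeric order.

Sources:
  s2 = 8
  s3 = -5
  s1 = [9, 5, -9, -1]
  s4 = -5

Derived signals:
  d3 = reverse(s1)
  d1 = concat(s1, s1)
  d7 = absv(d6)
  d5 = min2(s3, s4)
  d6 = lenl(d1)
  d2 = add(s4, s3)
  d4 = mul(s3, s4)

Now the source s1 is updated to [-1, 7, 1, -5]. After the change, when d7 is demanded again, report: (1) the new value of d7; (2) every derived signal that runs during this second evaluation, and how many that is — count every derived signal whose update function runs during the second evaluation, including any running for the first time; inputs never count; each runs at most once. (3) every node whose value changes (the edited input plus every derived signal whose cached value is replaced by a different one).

First demand of the output computes:
  d1 = concat([9, 5, -9, -1], [9, 5, -9, -1]) = [9, 5, -9, -1, 9, 5, -9, -1]
  d6 = lenl([9, 5, -9, -1, 9, 5, -9, -1]) = 8
  d7 = absv(8) = 8

After the edit, cleaning proceeds:
  d1: a read changed (s1 [9, 5, -9, -1]->[-1, 7, 1, -5]; s1 [9, 5, -9, -1]->[-1, 7, 1, -5]) — executes, giving [-1, 7, 1, -5, -1, 7, 1, -5].
  d6: a read changed (d1 [9, 5, -9, -1, 9, 5, -9, -1]->[-1, 7, 1, -5, -1, 7, 1, -5]) — executes, giving 8 — identical to its old value.
  d7: dirty, but its reads are unchanged (d6 unchanged); cached 8 stands.

Note the absorption at d6: it re-runs yet its value is the same, leaving the output's value untouched.

Demanding d7 again yields 8.
2 derived signals run: d1, d6.
The nodes whose values change: s1, d1.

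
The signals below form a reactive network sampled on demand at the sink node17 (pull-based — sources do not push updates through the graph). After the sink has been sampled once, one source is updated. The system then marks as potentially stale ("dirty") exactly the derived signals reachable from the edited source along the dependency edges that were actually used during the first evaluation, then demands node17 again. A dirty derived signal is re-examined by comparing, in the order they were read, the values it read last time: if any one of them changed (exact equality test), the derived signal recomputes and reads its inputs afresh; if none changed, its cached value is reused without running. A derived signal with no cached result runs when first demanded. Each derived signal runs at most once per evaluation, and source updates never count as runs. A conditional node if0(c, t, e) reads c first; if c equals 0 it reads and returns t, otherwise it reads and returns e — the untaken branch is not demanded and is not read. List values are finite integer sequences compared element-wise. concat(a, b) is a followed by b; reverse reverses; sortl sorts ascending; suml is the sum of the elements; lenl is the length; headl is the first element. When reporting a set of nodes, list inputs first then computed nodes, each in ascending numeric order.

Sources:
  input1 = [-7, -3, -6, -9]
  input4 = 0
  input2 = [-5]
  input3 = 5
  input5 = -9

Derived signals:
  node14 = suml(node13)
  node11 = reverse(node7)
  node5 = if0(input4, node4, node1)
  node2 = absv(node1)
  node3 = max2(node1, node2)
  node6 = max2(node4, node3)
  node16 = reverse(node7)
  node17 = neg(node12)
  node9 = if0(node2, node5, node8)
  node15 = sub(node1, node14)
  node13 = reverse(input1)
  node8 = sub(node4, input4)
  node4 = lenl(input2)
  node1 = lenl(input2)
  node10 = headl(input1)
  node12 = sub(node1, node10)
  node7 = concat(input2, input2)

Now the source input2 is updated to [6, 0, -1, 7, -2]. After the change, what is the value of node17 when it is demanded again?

node17 now evaluates to -12.

Initial pass — values computed on the first demand:
  node1 = lenl([-5]) = 1
  node10 = headl([-7, -3, -6, -9]) = -7
  node12 = sub(1, -7) = 8
  node17 = neg(8) = -8

Second demand — change propagation:
  node1: re-runs because input2 [-5]->[6, 0, -1, 7, -2]; new result 5.
  node12: re-runs because node1 1->5; new result 12.
  node17: re-runs because node12 8->12; new result -12.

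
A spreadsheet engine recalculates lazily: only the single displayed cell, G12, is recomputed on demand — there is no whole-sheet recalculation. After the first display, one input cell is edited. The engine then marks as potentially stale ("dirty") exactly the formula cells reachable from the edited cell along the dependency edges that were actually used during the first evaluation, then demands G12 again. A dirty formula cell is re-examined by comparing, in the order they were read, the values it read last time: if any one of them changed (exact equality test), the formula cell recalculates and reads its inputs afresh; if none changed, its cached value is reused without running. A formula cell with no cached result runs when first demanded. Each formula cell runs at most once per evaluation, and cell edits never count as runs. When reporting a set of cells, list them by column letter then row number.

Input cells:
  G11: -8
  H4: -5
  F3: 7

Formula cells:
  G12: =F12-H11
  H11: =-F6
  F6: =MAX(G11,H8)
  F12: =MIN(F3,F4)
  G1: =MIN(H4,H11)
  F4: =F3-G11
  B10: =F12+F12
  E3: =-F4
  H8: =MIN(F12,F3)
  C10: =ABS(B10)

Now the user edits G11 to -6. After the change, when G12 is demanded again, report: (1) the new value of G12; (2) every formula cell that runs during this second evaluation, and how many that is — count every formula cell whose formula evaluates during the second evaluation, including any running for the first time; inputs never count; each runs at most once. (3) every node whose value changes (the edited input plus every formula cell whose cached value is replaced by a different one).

New value of G12: 14.
Formula cells that run: F4, F6, F12 — 3 in total.
Values that change: F4, G11.
Key observation: the cutoff stops propagation at H8 — its inputs' values are unchanged, so it reuses its cache.

First evaluation (everything demanded from the output):
  F4 = 7 - -8 = 15
  F12 = MIN(7, 15) = 7
  H8 = MIN(7, 7) = 7
  F6 = MAX(-8, 7) = 7
  H11 = -(7) = -7
  G12 = 7 - -7 = 14

Propagation after the edit:
  F4: runs — G11 -8->-6; result 13.
  F12: runs — F4 15->13; result 7 (same value as before).
  H8: checked — values it read are unchanged (F12 unchanged, F3 unchanged); reused cached 7 without running.
  F6: runs — G11 -8->-6; result 7 (same value as before).
  H11: checked — values it read are unchanged (F6 unchanged); reused cached -7 without running.
  G12: checked — values it read are unchanged (F12 unchanged, H11 unchanged); reused cached 14 without running.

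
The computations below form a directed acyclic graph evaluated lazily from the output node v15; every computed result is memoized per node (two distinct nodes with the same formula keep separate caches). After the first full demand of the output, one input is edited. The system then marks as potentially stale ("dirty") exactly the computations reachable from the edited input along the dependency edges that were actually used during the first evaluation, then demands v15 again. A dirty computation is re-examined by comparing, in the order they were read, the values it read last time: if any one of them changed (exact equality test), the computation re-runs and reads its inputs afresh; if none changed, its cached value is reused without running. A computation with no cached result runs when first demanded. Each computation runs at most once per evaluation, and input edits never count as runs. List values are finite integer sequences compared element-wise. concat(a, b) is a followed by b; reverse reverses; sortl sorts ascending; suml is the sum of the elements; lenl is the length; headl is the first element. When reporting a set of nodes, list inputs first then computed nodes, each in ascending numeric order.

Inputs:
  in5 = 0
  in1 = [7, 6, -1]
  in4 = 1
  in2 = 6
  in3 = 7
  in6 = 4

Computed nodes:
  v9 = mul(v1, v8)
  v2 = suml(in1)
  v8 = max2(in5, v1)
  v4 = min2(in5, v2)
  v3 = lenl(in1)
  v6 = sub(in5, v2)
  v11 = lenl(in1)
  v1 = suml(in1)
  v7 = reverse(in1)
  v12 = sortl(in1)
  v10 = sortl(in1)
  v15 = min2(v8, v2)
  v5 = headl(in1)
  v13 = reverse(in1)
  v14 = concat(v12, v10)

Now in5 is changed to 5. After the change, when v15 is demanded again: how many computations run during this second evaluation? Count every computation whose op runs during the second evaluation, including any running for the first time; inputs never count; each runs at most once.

First demand of the output computes:
  v1 = suml([7, 6, -1]) = 12
  v2 = suml([7, 6, -1]) = 12
  v8 = max2(0, 12) = 12
  v15 = min2(12, 12) = 12

After the edit, cleaning proceeds:
  v8: a read changed (in5 0->5) — executes, giving 12 — identical to its old value.
  v15: dirty, but its reads are unchanged (v8 unchanged, v2 unchanged); cached 12 stands.

Note the absorption at v8: it re-runs yet its value is the same, leaving the output's value untouched.

1 computations run: v8.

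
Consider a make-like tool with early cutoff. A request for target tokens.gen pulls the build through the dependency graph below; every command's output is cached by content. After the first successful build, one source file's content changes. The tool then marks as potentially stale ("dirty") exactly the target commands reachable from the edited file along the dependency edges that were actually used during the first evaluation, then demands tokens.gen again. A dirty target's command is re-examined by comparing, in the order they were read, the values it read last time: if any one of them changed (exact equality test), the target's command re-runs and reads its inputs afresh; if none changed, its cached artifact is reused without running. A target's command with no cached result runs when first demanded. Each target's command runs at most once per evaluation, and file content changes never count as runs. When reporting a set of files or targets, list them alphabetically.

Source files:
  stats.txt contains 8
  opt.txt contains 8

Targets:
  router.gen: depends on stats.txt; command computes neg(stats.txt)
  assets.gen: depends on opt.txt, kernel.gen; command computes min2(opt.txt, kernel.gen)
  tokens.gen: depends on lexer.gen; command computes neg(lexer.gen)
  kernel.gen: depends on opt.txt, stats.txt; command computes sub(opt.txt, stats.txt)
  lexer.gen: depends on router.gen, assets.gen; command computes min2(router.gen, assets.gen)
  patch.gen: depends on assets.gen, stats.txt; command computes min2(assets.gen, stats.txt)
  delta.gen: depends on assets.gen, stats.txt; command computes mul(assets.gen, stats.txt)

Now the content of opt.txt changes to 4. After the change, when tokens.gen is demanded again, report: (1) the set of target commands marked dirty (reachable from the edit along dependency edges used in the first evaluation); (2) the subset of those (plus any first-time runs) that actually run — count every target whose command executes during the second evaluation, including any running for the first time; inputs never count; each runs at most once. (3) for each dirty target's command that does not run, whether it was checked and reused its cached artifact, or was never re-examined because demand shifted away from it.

The edit dirties: assets.gen, kernel.gen, lexer.gen, tokens.gen.
3 target commands run: assets.gen, kernel.gen, lexer.gen.
Cache hits after checking: tokens.gen.
Note the absorption at lexer.gen: it re-runs yet its value is the same, leaving the output's value untouched.

First demand of the output computes:
  kernel.gen = sub(8, 8) = 0
  assets.gen = min2(8, 0) = 0
  router.gen = neg(8) = -8
  lexer.gen = min2(-8, 0) = -8
  tokens.gen = neg(-8) = 8

After the edit, cleaning proceeds:
  kernel.gen: a read changed (opt.txt 8->4) — executes, giving -4.
  assets.gen: a read changed (opt.txt 8->4; kernel.gen 0->-4) — executes, giving -4.
  lexer.gen: a read changed (assets.gen 0->-4) — executes, giving -8 — identical to its old value.
  tokens.gen: dirty, but its reads are unchanged (lexer.gen unchanged); cached 8 stands.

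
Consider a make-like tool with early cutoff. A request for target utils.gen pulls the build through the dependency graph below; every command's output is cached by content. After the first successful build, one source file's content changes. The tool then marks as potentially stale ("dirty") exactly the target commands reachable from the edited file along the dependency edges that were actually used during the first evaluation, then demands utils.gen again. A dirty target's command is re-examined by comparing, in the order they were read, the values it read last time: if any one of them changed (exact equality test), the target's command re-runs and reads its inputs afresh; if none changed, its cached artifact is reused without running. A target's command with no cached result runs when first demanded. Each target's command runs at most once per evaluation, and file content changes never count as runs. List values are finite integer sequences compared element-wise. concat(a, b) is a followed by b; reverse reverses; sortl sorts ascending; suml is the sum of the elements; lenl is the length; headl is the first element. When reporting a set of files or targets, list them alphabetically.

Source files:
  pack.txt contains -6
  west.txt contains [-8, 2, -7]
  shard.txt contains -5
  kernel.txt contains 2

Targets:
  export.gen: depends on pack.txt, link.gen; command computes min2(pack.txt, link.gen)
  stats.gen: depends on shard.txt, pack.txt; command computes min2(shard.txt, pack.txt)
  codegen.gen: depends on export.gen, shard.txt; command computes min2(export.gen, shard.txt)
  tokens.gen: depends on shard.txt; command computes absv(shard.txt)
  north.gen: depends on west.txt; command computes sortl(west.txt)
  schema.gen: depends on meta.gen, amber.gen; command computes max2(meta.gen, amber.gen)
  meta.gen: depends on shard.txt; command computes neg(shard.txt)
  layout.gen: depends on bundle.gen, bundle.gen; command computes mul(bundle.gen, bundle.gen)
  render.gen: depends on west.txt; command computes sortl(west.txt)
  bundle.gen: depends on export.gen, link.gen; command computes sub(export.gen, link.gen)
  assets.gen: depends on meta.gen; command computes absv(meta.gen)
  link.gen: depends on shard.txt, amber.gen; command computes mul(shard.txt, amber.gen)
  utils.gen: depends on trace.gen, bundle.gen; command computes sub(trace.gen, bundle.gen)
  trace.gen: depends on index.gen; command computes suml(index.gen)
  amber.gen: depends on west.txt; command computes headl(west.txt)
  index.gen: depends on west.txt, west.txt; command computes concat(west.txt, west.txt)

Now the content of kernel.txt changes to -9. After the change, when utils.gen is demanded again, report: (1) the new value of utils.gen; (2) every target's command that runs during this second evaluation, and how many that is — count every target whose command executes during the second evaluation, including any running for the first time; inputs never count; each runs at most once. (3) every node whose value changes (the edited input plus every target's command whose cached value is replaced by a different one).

Demanding utils.gen again yields 20.
0 target commands run: none.
The nodes whose values change: kernel.txt.
Note the shortcut — nothing in the graph depends on kernel.txt at all, so no recomputation happens.

First demand of the output computes:
  amber.gen = headl([-8, 2, -7]) = -8
  index.gen = concat([-8, 2, -7], [-8, 2, -7]) = [-8, 2, -7, -8, 2, -7]
  link.gen = mul(-5, -8) = 40
  export.gen = min2(-6, 40) = -6
  bundle.gen = sub(-6, 40) = -46
  trace.gen = suml([-8, 2, -7, -8, 2, -7]) = -26
  utils.gen = sub(-26, -46) = 20

After the edit, cleaning proceeds:
  no node depends on kernel.txt at all; the second demand re-runs nothing.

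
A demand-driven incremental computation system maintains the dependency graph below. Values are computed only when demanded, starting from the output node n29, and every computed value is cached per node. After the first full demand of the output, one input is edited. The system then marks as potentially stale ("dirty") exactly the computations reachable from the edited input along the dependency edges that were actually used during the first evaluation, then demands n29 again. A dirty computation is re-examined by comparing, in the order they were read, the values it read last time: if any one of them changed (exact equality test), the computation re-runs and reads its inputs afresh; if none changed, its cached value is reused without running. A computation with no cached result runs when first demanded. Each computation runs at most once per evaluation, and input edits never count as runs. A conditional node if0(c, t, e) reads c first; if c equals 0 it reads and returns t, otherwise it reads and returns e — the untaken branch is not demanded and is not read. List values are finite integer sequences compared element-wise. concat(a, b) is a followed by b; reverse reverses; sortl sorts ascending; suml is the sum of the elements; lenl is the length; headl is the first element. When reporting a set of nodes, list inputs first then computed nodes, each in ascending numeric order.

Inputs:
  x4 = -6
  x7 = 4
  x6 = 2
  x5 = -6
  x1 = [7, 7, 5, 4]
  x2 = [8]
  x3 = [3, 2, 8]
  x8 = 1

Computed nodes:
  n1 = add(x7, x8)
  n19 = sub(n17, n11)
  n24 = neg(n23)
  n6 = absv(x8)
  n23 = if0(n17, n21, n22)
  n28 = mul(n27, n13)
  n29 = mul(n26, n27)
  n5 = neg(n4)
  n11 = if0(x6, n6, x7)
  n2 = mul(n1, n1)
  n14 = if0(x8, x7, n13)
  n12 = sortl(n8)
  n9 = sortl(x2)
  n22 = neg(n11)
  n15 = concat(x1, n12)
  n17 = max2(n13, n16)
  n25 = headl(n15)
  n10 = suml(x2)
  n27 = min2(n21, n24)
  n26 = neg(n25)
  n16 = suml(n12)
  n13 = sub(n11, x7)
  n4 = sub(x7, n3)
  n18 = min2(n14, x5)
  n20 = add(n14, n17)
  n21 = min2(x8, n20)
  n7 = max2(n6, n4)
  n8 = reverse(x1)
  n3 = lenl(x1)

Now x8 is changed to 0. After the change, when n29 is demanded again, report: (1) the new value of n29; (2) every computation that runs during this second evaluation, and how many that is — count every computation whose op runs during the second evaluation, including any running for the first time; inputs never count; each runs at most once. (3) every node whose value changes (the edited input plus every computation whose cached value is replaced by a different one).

First evaluation (everything demanded from the output):
  n8 = reverse([7, 7, 5, 4]) = [4, 5, 7, 7]
  n11 = if0(x6=2 -> else branch x7) = 4
  n12 = sortl([4, 5, 7, 7]) = [4, 5, 7, 7]
  n13 = sub(4, 4) = 0
  n14 = if0(x8=1 -> else branch n13) = 0
  n15 = concat([7, 7, 5, 4], [4, 5, 7, 7]) = [7, 7, 5, 4, 4, 5, 7, 7]
  n16 = suml([4, 5, 7, 7]) = 23
  n17 = max2(0, 23) = 23
  n20 = add(0, 23) = 23
  n21 = min2(1, 23) = 1
  n22 = neg(4) = -4
  n23 = if0(n17=23 -> else branch n22) = -4
  n24 = neg(-4) = 4
  n25 = headl([7, 7, 5, 4, 4, 5, 7, 7]) = 7
  n26 = neg(7) = -7
  n27 = min2(1, 4) = 1
  n29 = mul(-7, 1) = -7

Propagation after the edit:
  n14: runs — x8 1->0; result 4.
  n20: runs — n14 0->4; result 27.
  n21: runs — x8 1->0; n20 23->27; result 0.
  n27: runs — n21 1->0; result 0.
  n29: runs — n27 1->0; result 0.

New value of n29: 0.
Computations that run: n14, n20, n21, n27, n29 — 5 in total.
Values that change: x8, n14, n20, n21, n27, n29.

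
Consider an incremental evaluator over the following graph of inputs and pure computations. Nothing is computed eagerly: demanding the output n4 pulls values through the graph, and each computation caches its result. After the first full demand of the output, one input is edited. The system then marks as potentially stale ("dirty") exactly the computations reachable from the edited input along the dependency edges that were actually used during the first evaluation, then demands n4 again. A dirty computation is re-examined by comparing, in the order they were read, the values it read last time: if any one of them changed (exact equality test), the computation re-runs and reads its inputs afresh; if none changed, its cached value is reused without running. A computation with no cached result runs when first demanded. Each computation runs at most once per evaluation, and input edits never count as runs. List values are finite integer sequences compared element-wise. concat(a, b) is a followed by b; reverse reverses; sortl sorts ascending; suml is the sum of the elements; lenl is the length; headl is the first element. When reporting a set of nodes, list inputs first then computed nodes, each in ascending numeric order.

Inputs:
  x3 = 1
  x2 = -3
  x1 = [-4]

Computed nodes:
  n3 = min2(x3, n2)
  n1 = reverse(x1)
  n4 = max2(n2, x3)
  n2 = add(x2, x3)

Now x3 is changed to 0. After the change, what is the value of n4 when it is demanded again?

n4 now evaluates to 0.

Initial pass — values computed on the first demand:
  n2 = add(-3, 1) = -2
  n4 = max2(-2, 1) = 1

Second demand — change propagation:
  n2: re-runs because x3 1->0; new result -3.
  n4: re-runs because n2 -2->-3; x3 1->0; new result 0.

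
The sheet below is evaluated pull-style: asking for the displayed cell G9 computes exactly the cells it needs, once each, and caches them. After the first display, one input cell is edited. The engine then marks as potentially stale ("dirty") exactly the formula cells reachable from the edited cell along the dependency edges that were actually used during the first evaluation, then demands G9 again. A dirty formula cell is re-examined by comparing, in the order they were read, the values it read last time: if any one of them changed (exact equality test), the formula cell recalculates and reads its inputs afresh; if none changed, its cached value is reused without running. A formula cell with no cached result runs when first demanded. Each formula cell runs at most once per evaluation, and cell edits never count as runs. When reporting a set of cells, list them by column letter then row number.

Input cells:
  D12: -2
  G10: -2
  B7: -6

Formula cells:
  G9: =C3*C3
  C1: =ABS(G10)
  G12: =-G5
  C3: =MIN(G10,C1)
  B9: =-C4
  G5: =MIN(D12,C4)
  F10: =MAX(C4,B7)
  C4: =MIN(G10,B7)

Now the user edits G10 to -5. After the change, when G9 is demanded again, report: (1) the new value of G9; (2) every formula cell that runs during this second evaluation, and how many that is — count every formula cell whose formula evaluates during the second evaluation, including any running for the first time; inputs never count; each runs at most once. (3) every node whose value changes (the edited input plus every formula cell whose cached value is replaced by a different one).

Demanding G9 again yields 25.
3 formula cells run: C1, C3, G9.
The nodes whose values change: C1, C3, G9, G10.

First demand of the output computes:
  C1 = ABS(-2) = 2
  C3 = MIN(-2, 2) = -2
  G9 = -2 * -2 = 4

After the edit, cleaning proceeds:
  C1: a read changed (G10 -2->-5) — executes, giving 5.
  C3: a read changed (G10 -2->-5; C1 2->5) — executes, giving -5.
  G9: a read changed (C3 -2->-5; C3 -2->-5) — executes, giving 25.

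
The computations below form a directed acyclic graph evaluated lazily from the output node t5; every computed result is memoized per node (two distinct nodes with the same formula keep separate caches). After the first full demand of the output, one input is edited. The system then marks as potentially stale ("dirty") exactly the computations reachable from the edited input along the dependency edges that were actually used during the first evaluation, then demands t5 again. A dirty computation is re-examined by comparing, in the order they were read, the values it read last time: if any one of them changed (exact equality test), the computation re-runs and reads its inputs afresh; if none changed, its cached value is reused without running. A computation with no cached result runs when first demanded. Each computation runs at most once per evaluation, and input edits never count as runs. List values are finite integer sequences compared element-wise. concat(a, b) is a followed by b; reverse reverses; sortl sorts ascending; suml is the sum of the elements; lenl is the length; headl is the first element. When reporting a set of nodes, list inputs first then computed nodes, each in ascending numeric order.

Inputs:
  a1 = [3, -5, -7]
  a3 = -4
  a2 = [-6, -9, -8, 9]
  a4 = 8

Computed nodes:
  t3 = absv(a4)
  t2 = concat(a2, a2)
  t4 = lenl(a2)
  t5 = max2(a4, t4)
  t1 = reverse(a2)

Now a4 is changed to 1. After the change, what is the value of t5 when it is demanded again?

First demand of the output computes:
  t4 = lenl([-6, -9, -8, 9]) = 4
  t5 = max2(8, 4) = 8

After the edit, cleaning proceeds:
  t5: a read changed (a4 8->1) — executes, giving 4.

Demanding t5 again yields 4.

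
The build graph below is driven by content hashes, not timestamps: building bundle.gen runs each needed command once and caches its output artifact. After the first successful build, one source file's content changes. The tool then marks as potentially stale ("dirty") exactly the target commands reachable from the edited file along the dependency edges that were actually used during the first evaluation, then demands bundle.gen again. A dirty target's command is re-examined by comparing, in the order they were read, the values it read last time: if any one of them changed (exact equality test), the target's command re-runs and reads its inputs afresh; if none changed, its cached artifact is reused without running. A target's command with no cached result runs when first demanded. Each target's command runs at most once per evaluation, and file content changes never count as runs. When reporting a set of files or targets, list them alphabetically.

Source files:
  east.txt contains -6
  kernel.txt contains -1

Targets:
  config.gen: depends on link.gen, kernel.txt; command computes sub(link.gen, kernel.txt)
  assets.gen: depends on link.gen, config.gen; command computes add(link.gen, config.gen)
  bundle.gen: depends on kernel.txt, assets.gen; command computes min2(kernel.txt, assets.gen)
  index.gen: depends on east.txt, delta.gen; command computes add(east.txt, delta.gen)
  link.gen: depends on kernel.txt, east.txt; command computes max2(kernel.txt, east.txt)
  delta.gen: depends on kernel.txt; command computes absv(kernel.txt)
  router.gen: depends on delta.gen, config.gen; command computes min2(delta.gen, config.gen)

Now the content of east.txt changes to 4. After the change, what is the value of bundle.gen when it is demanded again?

bundle.gen now evaluates to -1.

Initial pass — values computed on the first demand:
  link.gen = max2(-1, -6) = -1
  config.gen = sub(-1, -1) = 0
  assets.gen = add(-1, 0) = -1
  bundle.gen = min2(-1, -1) = -1

Second demand — change propagation:
  link.gen: re-runs because east.txt -6->4; new result 4.
  config.gen: re-runs because link.gen -1->4; new result 5.
  assets.gen: re-runs because link.gen -1->4; config.gen 0->5; new result 9.
  bundle.gen: re-runs because assets.gen -1->9; new result -1 (unchanged).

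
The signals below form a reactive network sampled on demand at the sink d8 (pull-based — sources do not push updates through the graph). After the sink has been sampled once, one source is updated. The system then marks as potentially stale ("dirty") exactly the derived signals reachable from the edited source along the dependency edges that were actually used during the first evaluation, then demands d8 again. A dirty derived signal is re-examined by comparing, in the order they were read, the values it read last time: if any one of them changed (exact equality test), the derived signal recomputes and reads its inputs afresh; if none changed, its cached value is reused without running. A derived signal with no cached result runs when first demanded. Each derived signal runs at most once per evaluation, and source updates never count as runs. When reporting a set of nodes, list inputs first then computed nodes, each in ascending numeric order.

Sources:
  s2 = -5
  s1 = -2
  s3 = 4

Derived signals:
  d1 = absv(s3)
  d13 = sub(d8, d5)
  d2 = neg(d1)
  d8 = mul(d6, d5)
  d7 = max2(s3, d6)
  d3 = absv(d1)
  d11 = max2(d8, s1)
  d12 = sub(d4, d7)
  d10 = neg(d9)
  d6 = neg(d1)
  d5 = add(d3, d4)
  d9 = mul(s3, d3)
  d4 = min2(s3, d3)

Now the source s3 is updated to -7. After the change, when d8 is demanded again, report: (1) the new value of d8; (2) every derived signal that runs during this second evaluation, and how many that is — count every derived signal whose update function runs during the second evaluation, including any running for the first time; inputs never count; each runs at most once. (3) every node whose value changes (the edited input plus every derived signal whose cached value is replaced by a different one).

d8 now evaluates to 0.
Run set: d1, d3, d4, d5, d6, d8 (6 run).
Changed values: s3, d1, d3, d4, d5, d6, d8.

Initial pass — values computed on the first demand:
  d1 = absv(4) = 4
  d3 = absv(4) = 4
  d4 = min2(4, 4) = 4
  d5 = add(4, 4) = 8
  d6 = neg(4) = -4
  d8 = mul(-4, 8) = -32

Second demand — change propagation:
  d1: re-runs because s3 4->-7; new result 7.
  d3: re-runs because d1 4->7; new result 7.
  d4: re-runs because s3 4->-7; d3 4->7; new result -7.
  d5: re-runs because d3 4->7; d4 4->-7; new result 0.
  d6: re-runs because d1 4->7; new result -7.
  d8: re-runs because d6 -4->-7; d5 8->0; new result 0.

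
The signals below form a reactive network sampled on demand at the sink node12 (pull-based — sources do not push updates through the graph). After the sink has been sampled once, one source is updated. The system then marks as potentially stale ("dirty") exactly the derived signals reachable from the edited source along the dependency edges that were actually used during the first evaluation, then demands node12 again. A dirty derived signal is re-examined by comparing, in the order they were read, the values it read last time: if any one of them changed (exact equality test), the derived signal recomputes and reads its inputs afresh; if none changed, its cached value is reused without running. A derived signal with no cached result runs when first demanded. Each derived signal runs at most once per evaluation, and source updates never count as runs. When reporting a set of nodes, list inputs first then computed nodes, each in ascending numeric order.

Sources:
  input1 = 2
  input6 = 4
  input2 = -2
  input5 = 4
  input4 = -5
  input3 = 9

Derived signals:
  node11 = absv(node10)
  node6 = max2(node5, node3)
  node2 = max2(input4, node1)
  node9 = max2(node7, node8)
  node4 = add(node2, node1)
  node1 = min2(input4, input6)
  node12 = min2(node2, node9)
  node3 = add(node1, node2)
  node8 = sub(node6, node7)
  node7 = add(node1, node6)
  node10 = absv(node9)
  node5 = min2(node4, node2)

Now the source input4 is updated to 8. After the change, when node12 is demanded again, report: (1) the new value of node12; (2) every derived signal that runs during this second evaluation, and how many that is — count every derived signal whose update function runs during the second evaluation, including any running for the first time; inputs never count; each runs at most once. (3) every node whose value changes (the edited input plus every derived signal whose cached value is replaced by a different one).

Initial pass — values computed on the first demand:
  node1 = min2(-5, 4) = -5
  node2 = max2(-5, -5) = -5
  node3 = add(-5, -5) = -10
  node4 = add(-5, -5) = -10
  node5 = min2(-10, -5) = -10
  node6 = max2(-10, -10) = -10
  node7 = add(-5, -10) = -15
  node8 = sub(-10, -15) = 5
  node9 = max2(-15, 5) = 5
  node12 = min2(-5, 5) = -5

Second demand — change propagation:
  node1: re-runs because input4 -5->8; new result 4.
  node2: re-runs because input4 -5->8; node1 -5->4; new result 8.
  node3: re-runs because node1 -5->4; node2 -5->8; new result 12.
  node4: re-runs because node2 -5->8; node1 -5->4; new result 12.
  node5: re-runs because node4 -10->12; node2 -5->8; new result 8.
  node6: re-runs because node5 -10->8; node3 -10->12; new result 12.
  node7: re-runs because node1 -5->4; node6 -10->12; new result 16.
  node8: re-runs because node6 -10->12; node7 -15->16; new result -4.
  node9: re-runs because node7 -15->16; node8 5->-4; new result 16.
  node12: re-runs because node2 -5->8; node9 5->16; new result 8.

node12 now evaluates to 8.
Run set: node1, node2, node3, node4, node5, node6, node7, node8, node9, node12 (10 run).
Changed values: input4, node1, node2, node3, node4, node5, node6, node7, node8, node9, node12.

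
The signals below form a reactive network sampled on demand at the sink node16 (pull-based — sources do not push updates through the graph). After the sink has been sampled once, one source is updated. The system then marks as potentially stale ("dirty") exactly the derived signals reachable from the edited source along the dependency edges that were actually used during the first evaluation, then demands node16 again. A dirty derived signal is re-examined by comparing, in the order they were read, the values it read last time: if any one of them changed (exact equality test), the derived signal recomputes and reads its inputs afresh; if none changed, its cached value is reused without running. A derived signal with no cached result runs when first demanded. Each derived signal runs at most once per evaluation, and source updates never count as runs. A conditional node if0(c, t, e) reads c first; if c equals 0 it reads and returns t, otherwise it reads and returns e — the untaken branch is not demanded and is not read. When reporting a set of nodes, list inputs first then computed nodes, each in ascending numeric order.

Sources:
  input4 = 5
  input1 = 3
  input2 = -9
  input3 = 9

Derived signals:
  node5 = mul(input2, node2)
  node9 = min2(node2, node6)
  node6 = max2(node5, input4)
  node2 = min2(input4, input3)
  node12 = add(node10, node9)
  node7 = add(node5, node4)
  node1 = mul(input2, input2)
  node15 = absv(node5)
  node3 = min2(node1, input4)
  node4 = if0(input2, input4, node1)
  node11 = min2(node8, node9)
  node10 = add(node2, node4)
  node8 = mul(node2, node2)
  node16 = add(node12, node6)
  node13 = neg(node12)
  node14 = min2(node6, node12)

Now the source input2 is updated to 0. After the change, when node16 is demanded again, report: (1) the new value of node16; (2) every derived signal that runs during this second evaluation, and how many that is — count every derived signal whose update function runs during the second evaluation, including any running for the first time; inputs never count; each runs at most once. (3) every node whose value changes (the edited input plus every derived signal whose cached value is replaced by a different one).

Initial pass — values computed on the first demand:
  node1 = mul(-9, -9) = 81
  node2 = min2(5, 9) = 5
  node4 = if0(input2=-9 -> else branch node1) = 81
  node5 = mul(-9, 5) = -45
  node6 = max2(-45, 5) = 5
  node9 = min2(5, 5) = 5
  node10 = add(5, 81) = 86
  node12 = add(86, 5) = 91
  node16 = add(91, 5) = 96

Second demand — change propagation:
  node1: dirty yet unreached — the second evaluation never asks for it.
  node4: re-runs because input2 -9->0; new result 5.
  node5: re-runs because input2 -9->0; new result 0.
  node6: re-runs because node5 -45->0; new result 5 (unchanged).
  node9: re-examined; everything it read last time is the same (node2 unchanged, node6 unchanged) — cache 5 kept, no run.
  node10: re-runs because node4 81->5; new result 10.
  node12: re-runs because node10 86->10; new result 15.
  node16: re-runs because node12 91->15; new result 20.

The important point: the flipped condition redirects demand; node1 is left stale, never re-checked.

node16 now evaluates to 20.
Run set: node4, node5, node6, node10, node12, node16 (6 run).
Changed values: input2, node4, node5, node10, node12, node16.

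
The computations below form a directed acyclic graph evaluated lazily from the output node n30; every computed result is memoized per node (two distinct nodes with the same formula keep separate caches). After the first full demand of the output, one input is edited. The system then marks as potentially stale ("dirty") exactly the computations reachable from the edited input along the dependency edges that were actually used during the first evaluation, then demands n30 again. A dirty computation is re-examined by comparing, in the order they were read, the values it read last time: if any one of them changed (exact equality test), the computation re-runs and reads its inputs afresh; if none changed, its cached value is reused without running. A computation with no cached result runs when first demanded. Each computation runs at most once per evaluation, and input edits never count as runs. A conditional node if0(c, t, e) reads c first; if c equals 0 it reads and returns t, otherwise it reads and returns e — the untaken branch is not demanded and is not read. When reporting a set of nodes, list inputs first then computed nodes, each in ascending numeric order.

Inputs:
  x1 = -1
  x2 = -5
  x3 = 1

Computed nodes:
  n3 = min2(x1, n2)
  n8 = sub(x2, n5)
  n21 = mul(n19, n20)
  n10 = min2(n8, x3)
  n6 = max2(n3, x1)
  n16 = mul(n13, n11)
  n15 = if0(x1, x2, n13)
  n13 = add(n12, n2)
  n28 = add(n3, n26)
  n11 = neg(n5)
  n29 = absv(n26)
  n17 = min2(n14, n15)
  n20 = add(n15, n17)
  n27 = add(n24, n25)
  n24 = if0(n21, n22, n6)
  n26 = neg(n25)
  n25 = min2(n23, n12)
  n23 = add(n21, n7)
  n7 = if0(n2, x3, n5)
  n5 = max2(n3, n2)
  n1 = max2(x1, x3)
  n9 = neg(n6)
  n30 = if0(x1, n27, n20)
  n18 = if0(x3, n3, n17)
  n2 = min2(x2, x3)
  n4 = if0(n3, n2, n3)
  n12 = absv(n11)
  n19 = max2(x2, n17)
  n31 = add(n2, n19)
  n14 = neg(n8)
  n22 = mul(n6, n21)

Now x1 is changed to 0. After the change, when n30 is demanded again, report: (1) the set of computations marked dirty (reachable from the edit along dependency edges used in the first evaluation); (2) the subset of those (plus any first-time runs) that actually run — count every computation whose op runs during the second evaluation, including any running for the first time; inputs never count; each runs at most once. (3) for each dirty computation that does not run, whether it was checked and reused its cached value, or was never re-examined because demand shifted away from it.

The edit dirties: n3, n5, n8, n11, n12, n13, n14, n15, n17, n20, n30.
13 computations run: n3, n6, n7, n15, n17, n19, n20, n21, n23, n24, n25, n27, n30.
Cache hits after checking: n5, n8, n11, n12, n14.
Unvisited dirty nodes (no longer demanded): n13.
Note the branch switch — demand abandons n13, which is never re-examined.

First demand of the output computes:
  n2 = min2(-5, 1) = -5
  n3 = min2(-1, -5) = -5
  n5 = max2(-5, -5) = -5
  n8 = sub(-5, -5) = 0
  n11 = neg(-5) = 5
  n12 = absv(5) = 5
  n13 = add(5, -5) = 0
  n14 = neg(0) = 0
  n15 = if0(x1=-1 -> else branch n13) = 0
  n17 = min2(0, 0) = 0
  n20 = add(0, 0) = 0
  n30 = if0(x1=-1 -> else branch n20) = 0

After the edit, cleaning proceeds:
  n3: a read changed (x1 -1->0) — executes, giving -5 — identical to its old value.
  n5: dirty, but its reads are unchanged (n3 unchanged, n2 unchanged); cached -5 stands.
  n6: had never run; runs now, result 0.
  n7: had never run; runs now, result -5.
  n8: dirty, but its reads are unchanged (x2 unchanged, n5 unchanged); cached 0 stands.
  n11: dirty, but its reads are unchanged (n5 unchanged); cached 5 stands.
  n12: dirty, but its reads are unchanged (n11 unchanged); cached 5 stands.
  n13: stays stale; no demand reaches it after the flip.
  n14: dirty, but its reads are unchanged (n8 unchanged); cached 0 stands.
  n15: a read changed (x1 -1->0) — executes, giving -5.
  n17: a read changed (n15 0->-5) — executes, giving -5.
  n19: had never run; runs now, result -5.
  n20: a read changed (n15 0->-5; n17 0->-5) — executes, giving -10.
  n21: had never run; runs now, result 50.
  n23: had never run; runs now, result 45.
  n24: had never run; runs now, result 0.
  n25: had never run; runs now, result 5.
  n27: had never run; runs now, result 5.
  n30: a read changed (x1 -1->0; n20 0->-10) — executes, giving 5.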